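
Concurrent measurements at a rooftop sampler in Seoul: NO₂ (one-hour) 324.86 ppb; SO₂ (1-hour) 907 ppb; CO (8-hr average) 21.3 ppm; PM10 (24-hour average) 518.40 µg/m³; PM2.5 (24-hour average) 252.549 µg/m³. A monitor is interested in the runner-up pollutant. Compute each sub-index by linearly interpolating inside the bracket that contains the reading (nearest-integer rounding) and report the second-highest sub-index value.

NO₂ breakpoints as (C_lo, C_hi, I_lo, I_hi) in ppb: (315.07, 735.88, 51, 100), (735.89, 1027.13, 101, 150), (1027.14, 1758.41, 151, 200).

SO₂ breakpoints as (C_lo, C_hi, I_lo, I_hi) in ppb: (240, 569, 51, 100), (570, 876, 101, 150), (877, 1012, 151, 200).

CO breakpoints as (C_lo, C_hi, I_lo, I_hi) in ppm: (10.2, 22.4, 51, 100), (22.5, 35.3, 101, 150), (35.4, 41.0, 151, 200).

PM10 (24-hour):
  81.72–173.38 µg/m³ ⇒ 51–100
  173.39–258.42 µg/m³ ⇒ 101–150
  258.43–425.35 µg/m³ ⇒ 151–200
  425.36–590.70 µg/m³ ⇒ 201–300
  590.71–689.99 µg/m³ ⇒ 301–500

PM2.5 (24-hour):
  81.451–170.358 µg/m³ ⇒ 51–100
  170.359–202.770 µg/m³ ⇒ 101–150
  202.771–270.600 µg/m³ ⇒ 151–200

187

NO₂: 324.86 ∈ [315.07, 735.88] ↔ index [51, 100].
51 + (324.86−315.07)·(100−51)/(735.88−315.07) = 51 + 9.79·49/420.81 ≈ 52.14, so AQI = 52.
SO₂: 907 ∈ [877, 1012] ↔ index [151, 200].
151 + (907−877)·(200−151)/(1012−877) = 151 + 30·49/135 ≈ 161.89, so AQI = 162.
CO: 21.3 ∈ [10.2, 22.4] ↔ index [51, 100].
51 + (21.3−10.2)·(100−51)/(22.4−10.2) = 51 + 11.1·49/12.2 ≈ 95.58, so AQI = 96.
PM10: 518.40 ∈ [425.36, 590.70] ↔ index [201, 300].
201 + (518.40−425.36)·(300−201)/(590.70−425.36) = 201 + 93.04·99/165.34 ≈ 256.71, so AQI = 257.
PM2.5: 252.549 ∈ [202.771, 270.600] ↔ index [151, 200].
151 + (252.549−202.771)·(200−151)/(270.600−202.771) = 151 + 49.778·49/67.829 ≈ 186.96, so AQI = 187.
Sub-indices: NO₂→52, SO₂→162, CO→96, PM10→257, PM2.5→187. Ranked high→low: 257, 187, 162, 96, 52. Second-highest sub-index = 187.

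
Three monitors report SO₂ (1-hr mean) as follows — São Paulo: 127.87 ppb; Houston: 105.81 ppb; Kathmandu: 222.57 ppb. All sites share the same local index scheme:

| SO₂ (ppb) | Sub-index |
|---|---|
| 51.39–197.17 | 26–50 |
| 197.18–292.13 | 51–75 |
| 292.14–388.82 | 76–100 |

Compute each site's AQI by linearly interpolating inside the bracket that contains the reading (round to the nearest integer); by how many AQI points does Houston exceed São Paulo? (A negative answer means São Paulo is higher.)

-4

São Paulo: row 51.39–197.17 (AQI 26–50). (50−26)·(127.87−51.39)/(197.17−51.39) + 26 = 24·76.48/145.78 + 26 ≈ 38.59 → 39.
Houston 105.81: bracket 51.39–197.17 → index 26–50; slope 24/145.78, offset 54.42.
AQI = 26 + 24/145.78·54.42 ≈ 34.96 ⇒ 35.
Kathmandu: 222.57 lies in 197.18–292.13, so I_lo=51, I_hi=75, C_lo=197.18, C_hi=292.13.
(75−51)/(292.13−197.18) × (222.57−197.18) + 51 = 24/94.95 × 25.39 + 51 ≈ 57.42 → 57.
AQIs: São Paulo=39, Houston=35, Kathmandu=57. Houston (35) − São Paulo (39) = -4.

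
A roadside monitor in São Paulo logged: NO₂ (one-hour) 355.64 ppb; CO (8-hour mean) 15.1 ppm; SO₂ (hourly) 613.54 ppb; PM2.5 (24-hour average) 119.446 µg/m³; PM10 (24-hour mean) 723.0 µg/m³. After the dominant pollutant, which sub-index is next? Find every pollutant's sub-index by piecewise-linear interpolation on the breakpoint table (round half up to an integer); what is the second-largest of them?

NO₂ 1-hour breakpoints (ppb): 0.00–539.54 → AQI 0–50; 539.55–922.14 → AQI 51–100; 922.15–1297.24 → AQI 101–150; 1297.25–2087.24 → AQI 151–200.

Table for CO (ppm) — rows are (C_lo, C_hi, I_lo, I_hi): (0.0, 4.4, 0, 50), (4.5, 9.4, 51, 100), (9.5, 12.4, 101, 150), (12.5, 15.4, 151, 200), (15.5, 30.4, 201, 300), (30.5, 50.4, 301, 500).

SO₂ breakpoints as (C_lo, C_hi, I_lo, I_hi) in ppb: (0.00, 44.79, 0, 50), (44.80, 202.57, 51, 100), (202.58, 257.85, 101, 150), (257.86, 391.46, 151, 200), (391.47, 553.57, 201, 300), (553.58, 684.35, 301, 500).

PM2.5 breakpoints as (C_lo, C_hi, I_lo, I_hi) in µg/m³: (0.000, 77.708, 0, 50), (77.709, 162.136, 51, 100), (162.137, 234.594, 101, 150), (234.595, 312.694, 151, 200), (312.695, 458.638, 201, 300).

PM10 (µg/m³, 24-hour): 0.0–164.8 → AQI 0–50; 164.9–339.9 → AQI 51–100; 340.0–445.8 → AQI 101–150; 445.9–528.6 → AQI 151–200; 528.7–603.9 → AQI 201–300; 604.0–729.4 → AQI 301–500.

392

NO₂: row 0.00–539.54 (AQI 0–50). (50−0)·(355.64−0.00)/(539.54−0.00) + 0 = 50·355.64/539.54 + 0 ≈ 32.96 → 33.
CO: 15.1 lies in 12.5–15.4, so I_lo=151, I_hi=200, C_lo=12.5, C_hi=15.4.
(200−151)/(15.4−12.5) × (15.1−12.5) + 151 = 49/2.9 × 2.6 + 151 ≈ 194.93 → 195.
SO₂ 613.54: bracket 553.58–684.35 → index 301–500; slope 199/130.77, offset 59.96.
AQI = 301 + 199/130.77·59.96 ≈ 392.24 ⇒ 392.
PM2.5 119.446: bracket 77.709–162.136 → index 51–100; slope 49/84.427, offset 41.737.
AQI = 51 + 49/84.427·41.737 ≈ 75.22 ⇒ 75.
PM10: 723.0 lies in 604.0–729.4, so I_lo=301, I_hi=500, C_lo=604.0, C_hi=729.4.
(500−301)/(729.4−604.0) × (723.0−604.0) + 301 = 199/125.4 × 119.0 + 301 ≈ 489.84 → 490.
Sub-indices: NO₂→33, CO→195, SO₂→392, PM2.5→75, PM10→490. Ranked high→low: 490, 392, 195, 75, 33. Second-highest sub-index = 392.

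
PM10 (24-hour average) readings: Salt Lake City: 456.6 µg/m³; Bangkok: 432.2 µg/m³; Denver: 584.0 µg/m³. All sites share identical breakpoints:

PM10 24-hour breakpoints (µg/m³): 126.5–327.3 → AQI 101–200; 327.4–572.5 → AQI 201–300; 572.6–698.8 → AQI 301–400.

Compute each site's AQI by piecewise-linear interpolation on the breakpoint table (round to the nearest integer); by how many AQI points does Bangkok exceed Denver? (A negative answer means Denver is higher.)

Salt Lake City 456.6: bracket 327.4–572.5 → index 201–300; slope 99/245.1, offset 129.2.
AQI = 201 + 99/245.1·129.2 ≈ 253.19 ⇒ 253.
Bangkok 432.2: bracket 327.4–572.5 → index 201–300; slope 99/245.1, offset 104.8.
AQI = 201 + 99/245.1·104.8 ≈ 243.33 ⇒ 243.
Denver 584.0: bracket 572.6–698.8 → index 301–400; slope 99/126.2, offset 11.4.
AQI = 301 + 99/126.2·11.4 ≈ 309.94 ⇒ 310.
AQIs: Salt Lake City=253, Bangkok=243, Denver=310. Bangkok (243) − Denver (310) = -67.

-67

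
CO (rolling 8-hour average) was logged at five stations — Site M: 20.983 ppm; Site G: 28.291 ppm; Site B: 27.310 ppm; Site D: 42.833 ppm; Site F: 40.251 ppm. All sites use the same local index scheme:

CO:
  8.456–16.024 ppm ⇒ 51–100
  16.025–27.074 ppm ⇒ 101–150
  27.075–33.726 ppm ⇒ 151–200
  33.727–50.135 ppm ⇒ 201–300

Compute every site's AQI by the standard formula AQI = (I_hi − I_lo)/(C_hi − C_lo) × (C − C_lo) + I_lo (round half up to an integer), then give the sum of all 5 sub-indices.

932

Site M 20.983: bracket 16.025–27.074 → index 101–150; slope 49/11.049, offset 4.958.
AQI = 101 + 49/11.049·4.958 ≈ 122.99 ⇒ 123.
Site G: 28.291 ∈ [27.075, 33.726] ↔ index [151, 200].
151 + (28.291−27.075)·(200−151)/(33.726−27.075) = 151 + 1.216·49/6.651 ≈ 159.96, so AQI = 160.
Site B: 27.310 ∈ [27.075, 33.726] ↔ index [151, 200].
151 + (27.310−27.075)·(200−151)/(33.726−27.075) = 151 + 0.235·49/6.651 ≈ 152.73, so AQI = 153.
Site D: 42.833 lies in 33.727–50.135, so I_lo=201, I_hi=300, C_lo=33.727, C_hi=50.135.
(300−201)/(50.135−33.727) × (42.833−33.727) + 201 = 99/16.408 × 9.106 + 201 ≈ 255.94 → 256.
Site F: 40.251 lies in 33.727–50.135, so I_lo=201, I_hi=300, C_lo=33.727, C_hi=50.135.
(300−201)/(50.135−33.727) × (40.251−33.727) + 201 = 99/16.408 × 6.524 + 201 ≈ 240.36 → 240.
AQIs: Site M=123, Site G=160, Site B=153, Site D=256, Site F=240. Sum = 123 + 160 + 153 + 256 + 240 = 932.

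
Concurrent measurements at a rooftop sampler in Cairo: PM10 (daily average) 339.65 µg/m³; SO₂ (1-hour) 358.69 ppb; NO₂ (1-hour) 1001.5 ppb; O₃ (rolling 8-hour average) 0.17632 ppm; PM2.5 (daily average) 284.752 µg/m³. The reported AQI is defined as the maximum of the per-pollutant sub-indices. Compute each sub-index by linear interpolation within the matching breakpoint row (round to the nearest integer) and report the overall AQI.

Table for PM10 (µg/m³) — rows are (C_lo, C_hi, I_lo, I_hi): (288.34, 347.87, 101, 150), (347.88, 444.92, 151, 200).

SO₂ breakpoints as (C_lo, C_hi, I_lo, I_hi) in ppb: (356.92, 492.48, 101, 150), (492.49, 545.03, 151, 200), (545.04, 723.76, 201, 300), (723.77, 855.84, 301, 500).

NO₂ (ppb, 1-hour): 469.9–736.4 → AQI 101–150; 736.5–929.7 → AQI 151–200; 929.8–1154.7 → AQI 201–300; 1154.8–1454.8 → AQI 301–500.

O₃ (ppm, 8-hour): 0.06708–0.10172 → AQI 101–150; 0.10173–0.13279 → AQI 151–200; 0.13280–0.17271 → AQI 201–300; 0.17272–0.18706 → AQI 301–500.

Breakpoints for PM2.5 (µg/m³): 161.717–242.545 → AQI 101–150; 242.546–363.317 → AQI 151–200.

PM10: 339.65 lies in 288.34–347.87, so I_lo=101, I_hi=150, C_lo=288.34, C_hi=347.87.
(150−101)/(347.87−288.34) × (339.65−288.34) + 101 = 49/59.53 × 51.31 + 101 ≈ 143.23 → 143.
SO₂: 358.69 ∈ [356.92, 492.48] ↔ index [101, 150].
101 + (358.69−356.92)·(150−101)/(492.48−356.92) = 101 + 1.77·49/135.56 ≈ 101.64, so AQI = 102.
NO₂: row 929.8–1154.7 (AQI 201–300). (300−201)·(1001.5−929.8)/(1154.7−929.8) + 201 = 99·71.7/224.9 + 201 ≈ 232.56 → 233.
O₃: 0.17632 ∈ [0.17272, 0.18706] ↔ index [301, 500].
301 + (0.17632−0.17272)·(500−301)/(0.18706−0.17272) = 301 + 0.00360·199/0.01434 ≈ 350.96, so AQI = 351.
PM2.5 284.752: bracket 242.546–363.317 → index 151–200; slope 49/120.771, offset 42.206.
AQI = 151 + 49/120.771·42.206 ≈ 168.12 ⇒ 168.
Sub-indices: PM10→143, SO₂→102, NO₂→233, O₃→351, PM2.5→168. Overall AQI = max = 351; dominant pollutant is O₃.

351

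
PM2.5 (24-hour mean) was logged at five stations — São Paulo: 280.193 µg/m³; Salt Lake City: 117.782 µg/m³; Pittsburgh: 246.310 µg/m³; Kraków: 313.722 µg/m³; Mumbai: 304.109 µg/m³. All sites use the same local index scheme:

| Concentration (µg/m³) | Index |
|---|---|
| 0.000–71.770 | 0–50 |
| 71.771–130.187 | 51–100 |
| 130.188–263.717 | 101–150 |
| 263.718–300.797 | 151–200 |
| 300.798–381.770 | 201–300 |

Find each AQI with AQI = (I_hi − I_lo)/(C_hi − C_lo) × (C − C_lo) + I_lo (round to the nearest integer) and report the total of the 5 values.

829

São Paulo: 280.193 lies in 263.718–300.797, so I_lo=151, I_hi=200, C_lo=263.718, C_hi=300.797.
(200−151)/(300.797−263.718) × (280.193−263.718) + 151 = 49/37.079 × 16.475 + 151 ≈ 172.77 → 173.
Salt Lake City: row 71.771–130.187 (AQI 51–100). (100−51)·(117.782−71.771)/(130.187−71.771) + 51 = 49·46.011/58.416 + 51 ≈ 89.59 → 90.
Pittsburgh: 246.310 lies in 130.188–263.717, so I_lo=101, I_hi=150, C_lo=130.188, C_hi=263.717.
(150−101)/(263.717−130.188) × (246.310−130.188) + 101 = 49/133.529 × 116.122 + 101 ≈ 143.61 → 144.
Kraków: 313.722 lies in 300.798–381.770, so I_lo=201, I_hi=300, C_lo=300.798, C_hi=381.770.
(300−201)/(381.770−300.798) × (313.722−300.798) + 201 = 99/80.972 × 12.924 + 201 ≈ 216.80 → 217.
Mumbai: 304.109 lies in 300.798–381.770, so I_lo=201, I_hi=300, C_lo=300.798, C_hi=381.770.
(300−201)/(381.770−300.798) × (304.109−300.798) + 201 = 99/80.972 × 3.311 + 201 ≈ 205.05 → 205.
AQIs: São Paulo=173, Salt Lake City=90, Pittsburgh=144, Kraków=217, Mumbai=205. Sum = 173 + 90 + 144 + 217 + 205 = 829.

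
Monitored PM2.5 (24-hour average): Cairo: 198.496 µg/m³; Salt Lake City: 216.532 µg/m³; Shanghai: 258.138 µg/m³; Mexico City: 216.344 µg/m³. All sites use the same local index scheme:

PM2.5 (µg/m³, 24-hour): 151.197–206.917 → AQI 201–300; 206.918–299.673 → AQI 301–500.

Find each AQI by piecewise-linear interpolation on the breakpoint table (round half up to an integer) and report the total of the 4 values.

Cairo: row 151.197–206.917 (AQI 201–300). (300−201)·(198.496−151.197)/(206.917−151.197) + 201 = 99·47.299/55.720 + 201 ≈ 285.04 → 285.
Salt Lake City: row 206.918–299.673 (AQI 301–500). (500−301)·(216.532−206.918)/(299.673−206.918) + 301 = 199·9.614/92.755 + 301 ≈ 321.63 → 322.
Shanghai: row 206.918–299.673 (AQI 301–500). (500−301)·(258.138−206.918)/(299.673−206.918) + 301 = 199·51.220/92.755 + 301 ≈ 410.89 → 411.
Mexico City 216.344: bracket 206.918–299.673 → index 301–500; slope 199/92.755, offset 9.426.
AQI = 301 + 199/92.755·9.426 ≈ 321.22 ⇒ 321.
AQIs: Cairo=285, Salt Lake City=322, Shanghai=411, Mexico City=321. Sum = 285 + 322 + 411 + 321 = 1339.

1339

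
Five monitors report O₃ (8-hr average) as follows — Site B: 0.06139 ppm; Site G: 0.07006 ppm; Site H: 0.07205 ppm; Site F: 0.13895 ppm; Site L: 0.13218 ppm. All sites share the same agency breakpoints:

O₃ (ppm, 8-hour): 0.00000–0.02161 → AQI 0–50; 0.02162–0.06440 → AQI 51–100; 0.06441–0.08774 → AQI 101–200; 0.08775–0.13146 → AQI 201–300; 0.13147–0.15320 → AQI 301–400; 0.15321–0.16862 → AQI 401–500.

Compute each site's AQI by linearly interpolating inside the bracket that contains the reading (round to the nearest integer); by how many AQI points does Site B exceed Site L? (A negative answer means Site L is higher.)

-207

Site B: 0.06139 ∈ [0.02162, 0.06440] ↔ index [51, 100].
51 + (0.06139−0.02162)·(100−51)/(0.06440−0.02162) = 51 + 0.03977·49/0.04278 ≈ 96.55, so AQI = 97.
Site G: 0.07006 ∈ [0.06441, 0.08774] ↔ index [101, 200].
101 + (0.07006−0.06441)·(200−101)/(0.08774−0.06441) = 101 + 0.00565·99/0.02333 ≈ 124.98, so AQI = 125.
Site H: 0.07205 ∈ [0.06441, 0.08774] ↔ index [101, 200].
101 + (0.07205−0.06441)·(200−101)/(0.08774−0.06441) = 101 + 0.00764·99/0.02333 ≈ 133.42, so AQI = 133.
Site F: 0.13895 ∈ [0.13147, 0.15320] ↔ index [301, 400].
301 + (0.13895−0.13147)·(400−301)/(0.15320−0.13147) = 301 + 0.00748·99/0.02173 ≈ 335.08, so AQI = 335.
Site L: 0.13218 ∈ [0.13147, 0.15320] ↔ index [301, 400].
301 + (0.13218−0.13147)·(400−301)/(0.15320−0.13147) = 301 + 0.00071·99/0.02173 ≈ 304.23, so AQI = 304.
AQIs: Site B=97, Site G=125, Site H=133, Site F=335, Site L=304. Site B (97) − Site L (304) = -207.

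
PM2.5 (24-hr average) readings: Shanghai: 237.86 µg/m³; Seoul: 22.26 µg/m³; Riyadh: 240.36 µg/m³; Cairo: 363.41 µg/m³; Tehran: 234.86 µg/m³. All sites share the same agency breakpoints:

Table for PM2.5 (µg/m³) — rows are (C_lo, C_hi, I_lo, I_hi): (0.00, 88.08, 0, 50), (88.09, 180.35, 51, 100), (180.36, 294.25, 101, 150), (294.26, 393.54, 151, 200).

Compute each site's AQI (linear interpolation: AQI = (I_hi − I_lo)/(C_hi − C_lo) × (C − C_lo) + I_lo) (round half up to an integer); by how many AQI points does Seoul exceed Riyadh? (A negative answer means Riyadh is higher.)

Shanghai 237.86: bracket 180.36–294.25 → index 101–150; slope 49/113.89, offset 57.50.
AQI = 101 + 49/113.89·57.50 ≈ 125.74 ⇒ 126.
Seoul: row 0.00–88.08 (AQI 0–50). (50−0)·(22.26−0.00)/(88.08−0.00) + 0 = 50·22.26/88.08 + 0 ≈ 12.64 → 13.
Riyadh: row 180.36–294.25 (AQI 101–150). (150−101)·(240.36−180.36)/(294.25−180.36) + 101 = 49·60.00/113.89 + 101 ≈ 126.81 → 127.
Cairo 363.41: bracket 294.26–393.54 → index 151–200; slope 49/99.28, offset 69.15.
AQI = 151 + 49/99.28·69.15 ≈ 185.13 ⇒ 185.
Tehran 234.86: bracket 180.36–294.25 → index 101–150; slope 49/113.89, offset 54.50.
AQI = 101 + 49/113.89·54.50 ≈ 124.45 ⇒ 124.
AQIs: Shanghai=126, Seoul=13, Riyadh=127, Cairo=185, Tehran=124. Seoul (13) − Riyadh (127) = -114.

-114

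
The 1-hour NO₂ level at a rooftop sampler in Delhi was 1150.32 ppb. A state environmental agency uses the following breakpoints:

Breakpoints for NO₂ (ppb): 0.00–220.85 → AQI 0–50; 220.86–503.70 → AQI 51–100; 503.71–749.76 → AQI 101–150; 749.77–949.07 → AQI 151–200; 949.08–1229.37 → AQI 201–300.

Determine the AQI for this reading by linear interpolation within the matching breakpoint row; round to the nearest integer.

272

NO₂: 1150.32 lies in 949.08–1229.37, so I_lo=201, I_hi=300, C_lo=949.08, C_hi=1229.37.
(300−201)/(1229.37−949.08) × (1150.32−949.08) + 201 = 99/280.29 × 201.24 + 201 ≈ 272.08 → 272.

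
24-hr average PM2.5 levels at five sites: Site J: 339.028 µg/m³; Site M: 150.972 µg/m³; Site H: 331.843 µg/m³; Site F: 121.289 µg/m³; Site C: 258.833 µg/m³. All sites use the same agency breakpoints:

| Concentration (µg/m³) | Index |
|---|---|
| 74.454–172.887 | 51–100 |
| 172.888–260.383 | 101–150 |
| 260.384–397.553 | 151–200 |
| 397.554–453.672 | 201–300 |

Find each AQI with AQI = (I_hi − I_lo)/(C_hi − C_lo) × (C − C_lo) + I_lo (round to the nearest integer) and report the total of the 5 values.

668

Site J 339.028: bracket 260.384–397.553 → index 151–200; slope 49/137.169, offset 78.644.
AQI = 151 + 49/137.169·78.644 ≈ 179.09 ⇒ 179.
Site M: row 74.454–172.887 (AQI 51–100). (100−51)·(150.972−74.454)/(172.887−74.454) + 51 = 49·76.518/98.433 + 51 ≈ 89.09 → 89.
Site H: row 260.384–397.553 (AQI 151–200). (200−151)·(331.843−260.384)/(397.553−260.384) + 151 = 49·71.459/137.169 + 151 ≈ 176.53 → 177.
Site F: 121.289 ∈ [74.454, 172.887] ↔ index [51, 100].
51 + (121.289−74.454)·(100−51)/(172.887−74.454) = 51 + 46.835·49/98.433 ≈ 74.31, so AQI = 74.
Site C: row 172.888–260.383 (AQI 101–150). (150−101)·(258.833−172.888)/(260.383−172.888) + 101 = 49·85.945/87.495 + 101 ≈ 149.13 → 149.
AQIs: Site J=179, Site M=89, Site H=177, Site F=74, Site C=149. Sum = 179 + 89 + 177 + 74 + 149 = 668.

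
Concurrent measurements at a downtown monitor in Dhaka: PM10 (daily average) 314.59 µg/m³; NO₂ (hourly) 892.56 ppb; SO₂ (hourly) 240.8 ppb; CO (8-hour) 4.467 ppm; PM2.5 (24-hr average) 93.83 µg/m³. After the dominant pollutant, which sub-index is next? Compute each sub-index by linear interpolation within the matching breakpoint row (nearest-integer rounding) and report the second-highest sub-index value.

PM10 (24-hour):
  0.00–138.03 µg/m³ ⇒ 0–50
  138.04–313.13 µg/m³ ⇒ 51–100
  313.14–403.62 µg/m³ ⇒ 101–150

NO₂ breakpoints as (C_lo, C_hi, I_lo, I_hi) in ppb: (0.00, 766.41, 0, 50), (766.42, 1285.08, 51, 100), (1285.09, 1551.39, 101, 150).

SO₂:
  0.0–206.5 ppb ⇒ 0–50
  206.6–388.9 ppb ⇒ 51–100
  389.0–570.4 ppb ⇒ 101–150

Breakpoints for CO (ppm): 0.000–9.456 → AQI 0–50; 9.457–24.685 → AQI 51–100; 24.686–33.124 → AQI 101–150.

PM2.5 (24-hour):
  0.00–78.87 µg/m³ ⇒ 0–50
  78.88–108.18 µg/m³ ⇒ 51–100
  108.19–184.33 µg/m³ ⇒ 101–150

76

PM10: 314.59 lies in 313.14–403.62, so I_lo=101, I_hi=150, C_lo=313.14, C_hi=403.62.
(150−101)/(403.62−313.14) × (314.59−313.14) + 101 = 49/90.48 × 1.45 + 101 ≈ 101.79 → 102.
NO₂: 892.56 lies in 766.42–1285.08, so I_lo=51, I_hi=100, C_lo=766.42, C_hi=1285.08.
(100−51)/(1285.08−766.42) × (892.56−766.42) + 51 = 49/518.66 × 126.14 + 51 ≈ 62.92 → 63.
SO₂: 240.8 lies in 206.6–388.9, so I_lo=51, I_hi=100, C_lo=206.6, C_hi=388.9.
(100−51)/(388.9−206.6) × (240.8−206.6) + 51 = 49/182.3 × 34.2 + 51 ≈ 60.19 → 60.
CO: row 0.000–9.456 (AQI 0–50). (50−0)·(4.467−0.000)/(9.456−0.000) + 0 = 50·4.467/9.456 + 0 ≈ 23.62 → 24.
PM2.5: row 78.88–108.18 (AQI 51–100). (100−51)·(93.83−78.88)/(108.18−78.88) + 51 = 49·14.95/29.30 + 51 ≈ 76.00 → 76.
Sub-indices: PM10→102, NO₂→63, SO₂→60, CO→24, PM2.5→76. Ranked high→low: 102, 76, 63, 60, 24. Second-highest sub-index = 76.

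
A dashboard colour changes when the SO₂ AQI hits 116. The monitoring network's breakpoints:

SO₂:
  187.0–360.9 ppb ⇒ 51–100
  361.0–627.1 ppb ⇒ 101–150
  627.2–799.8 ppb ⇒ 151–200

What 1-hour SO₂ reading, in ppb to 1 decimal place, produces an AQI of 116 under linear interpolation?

442.5

AQI 116 lies in the 101–150 band, which corresponds to 361.0–627.1 ppb.
C = 361.0 + (116−101)×(627.1−361.0)/(150−101) = 361.0 + 15×266.1/49 ≈ 442.459 ppb → 442.5 ppb to 1 dp.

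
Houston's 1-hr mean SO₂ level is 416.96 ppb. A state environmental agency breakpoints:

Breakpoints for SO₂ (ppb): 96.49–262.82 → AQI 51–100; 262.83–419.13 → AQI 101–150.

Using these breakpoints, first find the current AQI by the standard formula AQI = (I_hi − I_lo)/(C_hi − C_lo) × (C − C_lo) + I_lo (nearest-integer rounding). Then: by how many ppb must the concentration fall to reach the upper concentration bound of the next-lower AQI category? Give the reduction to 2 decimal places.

154.14

SO₂: row 262.83–419.13 (AQI 101–150). (150−101)·(416.96−262.83)/(419.13−262.83) + 101 = 49·154.13/156.30 + 101 ≈ 149.32 → 149.
Current AQI 149 is in the Unhealthy for Sensitive Groups range (101–150). The next-lower category tops out at AQI 100, whose upper concentration bound is 262.82 ppb.
Reduction needed = 416.96 − 262.82 = 154.14 ppb.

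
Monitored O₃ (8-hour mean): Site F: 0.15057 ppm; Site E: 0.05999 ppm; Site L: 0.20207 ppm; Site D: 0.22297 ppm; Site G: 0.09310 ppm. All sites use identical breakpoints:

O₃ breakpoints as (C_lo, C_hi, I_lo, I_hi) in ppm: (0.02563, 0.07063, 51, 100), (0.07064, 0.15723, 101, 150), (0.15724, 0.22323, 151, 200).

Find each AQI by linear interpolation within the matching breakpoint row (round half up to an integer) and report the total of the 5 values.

732

Site F: row 0.07064–0.15723 (AQI 101–150). (150−101)·(0.15057−0.07064)/(0.15723−0.07064) + 101 = 49·0.07993/0.08659 + 101 ≈ 146.23 → 146.
Site E: 0.05999 lies in 0.02563–0.07063, so I_lo=51, I_hi=100, C_lo=0.02563, C_hi=0.07063.
(100−51)/(0.07063−0.02563) × (0.05999−0.02563) + 51 = 49/0.04500 × 0.03436 + 51 ≈ 88.41 → 88.
Site L: 0.20207 ∈ [0.15724, 0.22323] ↔ index [151, 200].
151 + (0.20207−0.15724)·(200−151)/(0.22323−0.15724) = 151 + 0.04483·49/0.06599 ≈ 184.29, so AQI = 184.
Site D: row 0.15724–0.22323 (AQI 151–200). (200−151)·(0.22297−0.15724)/(0.22323−0.15724) + 151 = 49·0.06573/0.06599 + 151 ≈ 199.81 → 200.
Site G: 0.09310 lies in 0.07064–0.15723, so I_lo=101, I_hi=150, C_lo=0.07064, C_hi=0.15723.
(150−101)/(0.15723−0.07064) × (0.09310−0.07064) + 101 = 49/0.08659 × 0.02246 + 101 ≈ 113.71 → 114.
AQIs: Site F=146, Site E=88, Site L=184, Site D=200, Site G=114. Sum = 146 + 88 + 184 + 200 + 114 = 732.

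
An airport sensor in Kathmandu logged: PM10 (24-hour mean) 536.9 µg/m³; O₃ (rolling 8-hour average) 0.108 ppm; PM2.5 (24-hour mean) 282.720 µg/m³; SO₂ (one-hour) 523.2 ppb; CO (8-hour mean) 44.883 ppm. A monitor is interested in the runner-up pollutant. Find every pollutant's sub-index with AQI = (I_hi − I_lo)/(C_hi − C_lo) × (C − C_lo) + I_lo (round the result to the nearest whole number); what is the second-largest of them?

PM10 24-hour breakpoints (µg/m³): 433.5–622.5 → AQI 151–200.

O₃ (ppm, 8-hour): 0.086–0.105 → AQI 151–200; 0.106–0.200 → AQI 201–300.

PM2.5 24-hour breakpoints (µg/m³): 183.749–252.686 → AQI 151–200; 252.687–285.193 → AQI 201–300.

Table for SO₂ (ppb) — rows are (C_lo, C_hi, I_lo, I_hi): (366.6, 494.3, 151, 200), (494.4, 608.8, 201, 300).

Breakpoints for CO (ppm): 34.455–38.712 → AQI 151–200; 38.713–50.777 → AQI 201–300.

252

PM10 536.9: bracket 433.5–622.5 → index 151–200; slope 49/189.0, offset 103.4.
AQI = 151 + 49/189.0·103.4 ≈ 177.81 ⇒ 178.
O₃: row 0.106–0.200 (AQI 201–300). (300−201)·(0.108−0.106)/(0.200−0.106) + 201 = 99·0.002/0.094 + 201 ≈ 203.11 → 203.
PM2.5: 282.720 lies in 252.687–285.193, so I_lo=201, I_hi=300, C_lo=252.687, C_hi=285.193.
(300−201)/(285.193−252.687) × (282.720−252.687) + 201 = 99/32.506 × 30.033 + 201 ≈ 292.47 → 292.
SO₂: 523.2 ∈ [494.4, 608.8] ↔ index [201, 300].
201 + (523.2−494.4)·(300−201)/(608.8−494.4) = 201 + 28.8·99/114.4 ≈ 225.92, so AQI = 226.
CO: 44.883 lies in 38.713–50.777, so I_lo=201, I_hi=300, C_lo=38.713, C_hi=50.777.
(300−201)/(50.777−38.713) × (44.883−38.713) + 201 = 99/12.064 × 6.170 + 201 ≈ 251.63 → 252.
Sub-indices: PM10→178, O₃→203, PM2.5→292, SO₂→226, CO→252. Ranked high→low: 292, 252, 226, 203, 178. Second-highest sub-index = 252.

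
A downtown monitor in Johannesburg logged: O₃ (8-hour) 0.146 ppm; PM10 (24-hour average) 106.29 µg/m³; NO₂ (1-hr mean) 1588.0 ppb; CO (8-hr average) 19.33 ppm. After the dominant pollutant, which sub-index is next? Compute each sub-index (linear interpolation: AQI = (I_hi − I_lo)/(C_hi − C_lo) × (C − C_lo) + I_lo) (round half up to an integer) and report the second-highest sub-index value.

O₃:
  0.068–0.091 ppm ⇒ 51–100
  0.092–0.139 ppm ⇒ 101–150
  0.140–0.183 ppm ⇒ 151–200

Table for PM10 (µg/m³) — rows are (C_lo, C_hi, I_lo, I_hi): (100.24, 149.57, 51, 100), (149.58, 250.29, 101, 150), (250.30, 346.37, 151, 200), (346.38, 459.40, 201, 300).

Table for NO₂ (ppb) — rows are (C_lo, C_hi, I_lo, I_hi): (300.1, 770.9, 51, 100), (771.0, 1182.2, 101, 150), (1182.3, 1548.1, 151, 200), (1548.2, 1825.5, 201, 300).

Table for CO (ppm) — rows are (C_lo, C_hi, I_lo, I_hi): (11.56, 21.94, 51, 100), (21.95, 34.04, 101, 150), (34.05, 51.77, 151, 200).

O₃: 0.146 lies in 0.140–0.183, so I_lo=151, I_hi=200, C_lo=0.140, C_hi=0.183.
(200−151)/(0.183−0.140) × (0.146−0.140) + 151 = 49/0.043 × 0.006 + 151 ≈ 157.84 → 158.
PM10: 106.29 lies in 100.24–149.57, so I_lo=51, I_hi=100, C_lo=100.24, C_hi=149.57.
(100−51)/(149.57−100.24) × (106.29−100.24) + 51 = 49/49.33 × 6.05 + 51 ≈ 57.01 → 57.
NO₂ 1588.0: bracket 1548.2–1825.5 → index 201–300; slope 99/277.3, offset 39.8.
AQI = 201 + 99/277.3·39.8 ≈ 215.21 ⇒ 215.
CO 19.33: bracket 11.56–21.94 → index 51–100; slope 49/10.38, offset 7.77.
AQI = 51 + 49/10.38·7.77 ≈ 87.68 ⇒ 88.
Sub-indices: O₃→158, PM10→57, NO₂→215, CO→88. Ranked high→low: 215, 158, 88, 57. Second-highest sub-index = 158.

158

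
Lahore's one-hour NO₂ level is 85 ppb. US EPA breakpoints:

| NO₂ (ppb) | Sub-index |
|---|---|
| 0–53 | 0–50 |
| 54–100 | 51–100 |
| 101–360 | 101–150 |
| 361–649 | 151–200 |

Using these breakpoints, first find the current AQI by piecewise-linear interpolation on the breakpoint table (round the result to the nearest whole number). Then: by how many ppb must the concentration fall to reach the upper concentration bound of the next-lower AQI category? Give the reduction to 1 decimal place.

32.0

NO₂: 85 lies in 54–100, so I_lo=51, I_hi=100, C_lo=54, C_hi=100.
(100−51)/(100−54) × (85−54) + 51 = 49/46 × 31 + 51 ≈ 84.02 → 84.
Current AQI 84 is in the Moderate range (51–100). The next-lower category tops out at AQI 50, whose upper concentration bound is 53 ppb.
Reduction needed = 85 − 53 = 32.0 ppb.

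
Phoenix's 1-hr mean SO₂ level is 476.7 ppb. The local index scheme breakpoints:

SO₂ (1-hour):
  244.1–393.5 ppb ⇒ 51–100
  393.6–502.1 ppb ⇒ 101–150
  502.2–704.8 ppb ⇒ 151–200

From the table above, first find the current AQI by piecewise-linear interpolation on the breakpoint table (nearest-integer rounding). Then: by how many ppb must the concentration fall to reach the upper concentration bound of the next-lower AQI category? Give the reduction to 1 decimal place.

83.2

SO₂ 476.7: bracket 393.6–502.1 → index 101–150; slope 49/108.5, offset 83.1.
AQI = 101 + 49/108.5·83.1 ≈ 138.53 ⇒ 139.
Current AQI 139 is in the Unhealthy for Sensitive Groups range (101–150). The next-lower category tops out at AQI 100, whose upper concentration bound is 393.5 ppb.
Reduction needed = 476.7 − 393.5 = 83.2 ppb.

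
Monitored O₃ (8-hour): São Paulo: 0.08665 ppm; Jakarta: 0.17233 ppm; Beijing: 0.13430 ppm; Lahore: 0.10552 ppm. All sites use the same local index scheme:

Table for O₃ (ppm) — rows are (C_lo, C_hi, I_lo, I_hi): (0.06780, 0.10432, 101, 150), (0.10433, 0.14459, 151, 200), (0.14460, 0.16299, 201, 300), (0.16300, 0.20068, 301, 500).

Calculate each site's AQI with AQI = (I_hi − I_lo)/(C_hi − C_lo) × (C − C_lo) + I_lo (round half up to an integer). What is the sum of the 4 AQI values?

São Paulo: 0.08665 lies in 0.06780–0.10432, so I_lo=101, I_hi=150, C_lo=0.06780, C_hi=0.10432.
(150−101)/(0.10432−0.06780) × (0.08665−0.06780) + 101 = 49/0.03652 × 0.01885 + 101 ≈ 126.29 → 126.
Jakarta 0.17233: bracket 0.16300–0.20068 → index 301–500; slope 199/0.03768, offset 0.00933.
AQI = 301 + 199/0.03768·0.00933 ≈ 350.27 ⇒ 350.
Beijing: row 0.10433–0.14459 (AQI 151–200). (200−151)·(0.13430−0.10433)/(0.14459−0.10433) + 151 = 49·0.02997/0.04026 + 151 ≈ 187.48 → 187.
Lahore 0.10552: bracket 0.10433–0.14459 → index 151–200; slope 49/0.04026, offset 0.00119.
AQI = 151 + 49/0.04026·0.00119 ≈ 152.45 ⇒ 152.
AQIs: São Paulo=126, Jakarta=350, Beijing=187, Lahore=152. Sum = 126 + 350 + 187 + 152 = 815.

815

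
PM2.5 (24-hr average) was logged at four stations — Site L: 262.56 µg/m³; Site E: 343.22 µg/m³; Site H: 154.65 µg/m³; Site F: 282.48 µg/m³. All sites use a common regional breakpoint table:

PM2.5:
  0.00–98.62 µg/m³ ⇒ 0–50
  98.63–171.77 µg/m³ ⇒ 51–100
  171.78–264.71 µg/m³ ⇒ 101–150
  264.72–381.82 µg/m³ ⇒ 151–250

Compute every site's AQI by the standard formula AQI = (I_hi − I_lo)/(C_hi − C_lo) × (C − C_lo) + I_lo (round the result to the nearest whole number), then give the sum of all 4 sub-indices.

621

Site L: 262.56 lies in 171.78–264.71, so I_lo=101, I_hi=150, C_lo=171.78, C_hi=264.71.
(150−101)/(264.71−171.78) × (262.56−171.78) + 101 = 49/92.93 × 90.78 + 101 ≈ 148.87 → 149.
Site E: 343.22 lies in 264.72–381.82, so I_lo=151, I_hi=250, C_lo=264.72, C_hi=381.82.
(250−151)/(381.82−264.72) × (343.22−264.72) + 151 = 99/117.10 × 78.50 + 151 ≈ 217.37 → 217.
Site H: 154.65 lies in 98.63–171.77, so I_lo=51, I_hi=100, C_lo=98.63, C_hi=171.77.
(100−51)/(171.77−98.63) × (154.65−98.63) + 51 = 49/73.14 × 56.02 + 51 ≈ 88.53 → 89.
Site F 282.48: bracket 264.72–381.82 → index 151–250; slope 99/117.10, offset 17.76.
AQI = 151 + 99/117.10·17.76 ≈ 166.01 ⇒ 166.
AQIs: Site L=149, Site E=217, Site H=89, Site F=166. Sum = 149 + 217 + 89 + 166 = 621.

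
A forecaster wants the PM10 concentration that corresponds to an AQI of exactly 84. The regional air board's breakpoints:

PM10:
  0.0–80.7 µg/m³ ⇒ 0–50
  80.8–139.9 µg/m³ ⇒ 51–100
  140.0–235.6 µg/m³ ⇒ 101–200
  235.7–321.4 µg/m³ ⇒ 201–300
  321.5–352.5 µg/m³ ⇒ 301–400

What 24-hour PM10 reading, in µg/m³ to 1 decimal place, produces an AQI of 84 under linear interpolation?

120.6

AQI 84 lies in the 51–100 band, which corresponds to 80.8–139.9 µg/m³.
C = 80.8 + (84−51)×(139.9−80.8)/(100−51) = 80.8 + 33×59.1/49 ≈ 120.602 µg/m³ → 120.6 µg/m³ to 1 dp.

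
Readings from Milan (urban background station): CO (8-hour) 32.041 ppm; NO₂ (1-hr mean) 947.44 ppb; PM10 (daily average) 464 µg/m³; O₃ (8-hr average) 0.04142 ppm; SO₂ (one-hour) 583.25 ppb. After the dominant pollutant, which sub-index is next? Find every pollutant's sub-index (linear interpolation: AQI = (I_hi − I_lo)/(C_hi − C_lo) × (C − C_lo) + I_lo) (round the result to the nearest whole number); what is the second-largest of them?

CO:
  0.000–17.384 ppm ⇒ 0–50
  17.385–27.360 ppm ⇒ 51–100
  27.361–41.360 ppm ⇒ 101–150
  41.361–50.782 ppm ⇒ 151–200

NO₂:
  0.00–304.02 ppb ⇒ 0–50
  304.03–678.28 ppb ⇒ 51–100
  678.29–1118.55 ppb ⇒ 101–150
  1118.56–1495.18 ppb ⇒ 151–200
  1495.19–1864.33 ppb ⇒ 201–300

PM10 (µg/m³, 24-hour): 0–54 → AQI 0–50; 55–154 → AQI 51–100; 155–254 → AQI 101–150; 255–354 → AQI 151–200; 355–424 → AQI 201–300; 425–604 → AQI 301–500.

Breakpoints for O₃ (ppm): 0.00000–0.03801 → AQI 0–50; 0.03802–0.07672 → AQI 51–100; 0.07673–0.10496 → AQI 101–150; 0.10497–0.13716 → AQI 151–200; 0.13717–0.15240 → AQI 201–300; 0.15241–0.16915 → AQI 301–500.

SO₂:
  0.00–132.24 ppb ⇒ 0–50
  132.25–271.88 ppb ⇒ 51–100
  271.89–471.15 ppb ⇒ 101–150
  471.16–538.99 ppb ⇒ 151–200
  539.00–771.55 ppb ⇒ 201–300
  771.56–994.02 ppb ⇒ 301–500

CO: 32.041 ∈ [27.361, 41.360] ↔ index [101, 150].
101 + (32.041−27.361)·(150−101)/(41.360−27.361) = 101 + 4.680·49/13.999 ≈ 117.38, so AQI = 117.
NO₂: 947.44 ∈ [678.29, 1118.55] ↔ index [101, 150].
101 + (947.44−678.29)·(150−101)/(1118.55−678.29) = 101 + 269.15·49/440.26 ≈ 130.96, so AQI = 131.
PM10: row 425–604 (AQI 301–500). (500−301)·(464−425)/(604−425) + 301 = 199·39/179 + 301 ≈ 344.36 → 344.
O₃: 0.04142 ∈ [0.03802, 0.07672] ↔ index [51, 100].
51 + (0.04142−0.03802)·(100−51)/(0.07672−0.03802) = 51 + 0.00340·49/0.03870 ≈ 55.30, so AQI = 55.
SO₂: 583.25 ∈ [539.00, 771.55] ↔ index [201, 300].
201 + (583.25−539.00)·(300−201)/(771.55−539.00) = 201 + 44.25·99/232.55 ≈ 219.84, so AQI = 220.
Sub-indices: CO→117, NO₂→131, PM10→344, O₃→55, SO₂→220. Ranked high→low: 344, 220, 131, 117, 55. Second-highest sub-index = 220.

220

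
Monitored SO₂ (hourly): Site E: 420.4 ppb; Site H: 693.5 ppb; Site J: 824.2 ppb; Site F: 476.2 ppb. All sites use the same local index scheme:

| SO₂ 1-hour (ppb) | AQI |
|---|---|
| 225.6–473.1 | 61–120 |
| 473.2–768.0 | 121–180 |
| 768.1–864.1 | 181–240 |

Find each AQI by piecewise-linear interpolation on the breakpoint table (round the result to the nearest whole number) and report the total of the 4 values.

Site E: 420.4 ∈ [225.6, 473.1] ↔ index [61, 120].
61 + (420.4−225.6)·(120−61)/(473.1−225.6) = 61 + 194.8·59/247.5 ≈ 107.44, so AQI = 107.
Site H: row 473.2–768.0 (AQI 121–180). (180−121)·(693.5−473.2)/(768.0−473.2) + 121 = 59·220.3/294.8 + 121 ≈ 165.09 → 165.
Site J: row 768.1–864.1 (AQI 181–240). (240−181)·(824.2−768.1)/(864.1−768.1) + 181 = 59·56.1/96.0 + 181 ≈ 215.48 → 215.
Site F: row 473.2–768.0 (AQI 121–180). (180−121)·(476.2−473.2)/(768.0−473.2) + 121 = 59·3.0/294.8 + 121 ≈ 121.60 → 122.
AQIs: Site E=107, Site H=165, Site J=215, Site F=122. Sum = 107 + 165 + 215 + 122 = 609.

609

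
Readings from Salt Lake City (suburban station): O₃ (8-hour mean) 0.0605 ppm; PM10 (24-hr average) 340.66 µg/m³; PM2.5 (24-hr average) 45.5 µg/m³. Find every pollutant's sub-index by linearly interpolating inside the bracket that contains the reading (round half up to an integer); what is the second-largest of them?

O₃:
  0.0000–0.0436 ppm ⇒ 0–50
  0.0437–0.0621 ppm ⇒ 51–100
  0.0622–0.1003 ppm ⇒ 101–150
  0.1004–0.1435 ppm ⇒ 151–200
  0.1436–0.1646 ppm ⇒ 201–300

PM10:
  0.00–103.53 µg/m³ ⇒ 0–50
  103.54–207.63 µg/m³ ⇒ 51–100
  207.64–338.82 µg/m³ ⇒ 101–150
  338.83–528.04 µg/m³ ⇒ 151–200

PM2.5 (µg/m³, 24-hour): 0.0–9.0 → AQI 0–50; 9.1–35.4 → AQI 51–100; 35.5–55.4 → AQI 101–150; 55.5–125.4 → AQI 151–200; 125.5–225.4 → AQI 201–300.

O₃: 0.0605 ∈ [0.0437, 0.0621] ↔ index [51, 100].
51 + (0.0605−0.0437)·(100−51)/(0.0621−0.0437) = 51 + 0.0168·49/0.0184 ≈ 95.74, so AQI = 96.
PM10: 340.66 lies in 338.83–528.04, so I_lo=151, I_hi=200, C_lo=338.83, C_hi=528.04.
(200−151)/(528.04−338.83) × (340.66−338.83) + 151 = 49/189.21 × 1.83 + 151 ≈ 151.47 → 151.
PM2.5 45.5: bracket 35.5–55.4 → index 101–150; slope 49/19.9, offset 10.0.
AQI = 101 + 49/19.9·10.0 ≈ 125.62 ⇒ 126.
Sub-indices: O₃→96, PM10→151, PM2.5→126. Ranked high→low: 151, 126, 96. Second-highest sub-index = 126.

126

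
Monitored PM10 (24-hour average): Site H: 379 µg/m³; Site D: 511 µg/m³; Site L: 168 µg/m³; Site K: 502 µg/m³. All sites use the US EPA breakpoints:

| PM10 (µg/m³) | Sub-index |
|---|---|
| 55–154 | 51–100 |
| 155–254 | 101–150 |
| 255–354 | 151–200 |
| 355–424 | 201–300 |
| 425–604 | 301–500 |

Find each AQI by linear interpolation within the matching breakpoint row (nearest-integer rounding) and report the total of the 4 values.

1126

Site H: 379 ∈ [355, 424] ↔ index [201, 300].
201 + (379−355)·(300−201)/(424−355) = 201 + 24·99/69 ≈ 235.43, so AQI = 235.
Site D: row 425–604 (AQI 301–500). (500−301)·(511−425)/(604−425) + 301 = 199·86/179 + 301 ≈ 396.61 → 397.
Site L: 168 lies in 155–254, so I_lo=101, I_hi=150, C_lo=155, C_hi=254.
(150−101)/(254−155) × (168−155) + 101 = 49/99 × 13 + 101 ≈ 107.43 → 107.
Site K: 502 lies in 425–604, so I_lo=301, I_hi=500, C_lo=425, C_hi=604.
(500−301)/(604−425) × (502−425) + 301 = 199/179 × 77 + 301 ≈ 386.60 → 387.
AQIs: Site H=235, Site D=397, Site L=107, Site K=387. Sum = 235 + 397 + 107 + 387 = 1126.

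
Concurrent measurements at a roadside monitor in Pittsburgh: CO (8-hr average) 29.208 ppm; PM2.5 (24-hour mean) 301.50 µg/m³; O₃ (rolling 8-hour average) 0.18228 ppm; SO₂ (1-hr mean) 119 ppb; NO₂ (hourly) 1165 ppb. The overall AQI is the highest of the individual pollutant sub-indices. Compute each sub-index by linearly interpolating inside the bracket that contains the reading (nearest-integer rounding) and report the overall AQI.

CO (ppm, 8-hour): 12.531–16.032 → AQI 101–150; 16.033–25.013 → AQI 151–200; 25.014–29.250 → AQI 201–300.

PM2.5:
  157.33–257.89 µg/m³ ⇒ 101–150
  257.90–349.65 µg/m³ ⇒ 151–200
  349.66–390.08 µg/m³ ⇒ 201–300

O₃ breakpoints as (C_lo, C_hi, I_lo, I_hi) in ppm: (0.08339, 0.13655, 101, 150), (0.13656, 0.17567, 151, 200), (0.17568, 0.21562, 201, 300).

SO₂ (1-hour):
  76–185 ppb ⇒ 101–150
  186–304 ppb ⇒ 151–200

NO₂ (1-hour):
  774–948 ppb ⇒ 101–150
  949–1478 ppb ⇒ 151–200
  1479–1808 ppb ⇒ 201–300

CO: 29.208 ∈ [25.014, 29.250] ↔ index [201, 300].
201 + (29.208−25.014)·(300−201)/(29.250−25.014) = 201 + 4.194·99/4.236 ≈ 299.02, so AQI = 299.
PM2.5: row 257.90–349.65 (AQI 151–200). (200−151)·(301.50−257.90)/(349.65−257.90) + 151 = 49·43.60/91.75 + 151 ≈ 174.29 → 174.
O₃: row 0.17568–0.21562 (AQI 201–300). (300−201)·(0.18228−0.17568)/(0.21562−0.17568) + 201 = 99·0.00660/0.03994 + 201 ≈ 217.36 → 217.
SO₂: row 76–185 (AQI 101–150). (150−101)·(119−76)/(185−76) + 101 = 49·43/109 + 101 ≈ 120.33 → 120.
NO₂: row 949–1478 (AQI 151–200). (200−151)·(1165−949)/(1478−949) + 151 = 49·216/529 + 151 ≈ 171.01 → 171.
Sub-indices: CO→299, PM2.5→174, O₃→217, SO₂→120, NO₂→171. Overall AQI = max = 299; dominant pollutant is CO.

299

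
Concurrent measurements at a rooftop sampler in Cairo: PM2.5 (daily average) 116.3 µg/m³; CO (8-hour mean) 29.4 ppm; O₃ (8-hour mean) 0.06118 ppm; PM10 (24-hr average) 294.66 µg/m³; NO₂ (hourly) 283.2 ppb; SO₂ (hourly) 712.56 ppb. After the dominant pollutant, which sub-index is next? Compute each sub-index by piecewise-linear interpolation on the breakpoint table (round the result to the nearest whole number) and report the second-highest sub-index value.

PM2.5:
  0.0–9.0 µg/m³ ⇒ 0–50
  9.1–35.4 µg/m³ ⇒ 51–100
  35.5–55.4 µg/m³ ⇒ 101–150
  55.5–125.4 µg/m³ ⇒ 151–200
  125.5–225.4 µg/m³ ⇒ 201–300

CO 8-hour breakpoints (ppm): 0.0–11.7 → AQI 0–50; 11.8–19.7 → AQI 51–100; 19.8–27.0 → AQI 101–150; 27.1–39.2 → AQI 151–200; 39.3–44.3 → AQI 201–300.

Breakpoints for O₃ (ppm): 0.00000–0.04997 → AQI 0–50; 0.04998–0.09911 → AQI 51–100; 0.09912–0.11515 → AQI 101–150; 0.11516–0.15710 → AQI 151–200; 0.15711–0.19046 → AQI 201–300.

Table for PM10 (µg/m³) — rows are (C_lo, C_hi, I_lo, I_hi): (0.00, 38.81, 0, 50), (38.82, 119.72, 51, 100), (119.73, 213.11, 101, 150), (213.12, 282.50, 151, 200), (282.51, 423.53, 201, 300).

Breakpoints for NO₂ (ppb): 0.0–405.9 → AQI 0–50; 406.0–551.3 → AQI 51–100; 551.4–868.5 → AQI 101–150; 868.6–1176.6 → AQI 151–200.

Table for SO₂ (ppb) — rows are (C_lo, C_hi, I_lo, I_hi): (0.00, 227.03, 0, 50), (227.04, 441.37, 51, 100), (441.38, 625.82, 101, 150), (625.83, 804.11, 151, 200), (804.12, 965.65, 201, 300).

194

PM2.5: 116.3 lies in 55.5–125.4, so I_lo=151, I_hi=200, C_lo=55.5, C_hi=125.4.
(200−151)/(125.4−55.5) × (116.3−55.5) + 151 = 49/69.9 × 60.8 + 151 ≈ 193.62 → 194.
CO 29.4: bracket 27.1–39.2 → index 151–200; slope 49/12.1, offset 2.3.
AQI = 151 + 49/12.1·2.3 ≈ 160.31 ⇒ 160.
O₃: 0.06118 lies in 0.04998–0.09911, so I_lo=51, I_hi=100, C_lo=0.04998, C_hi=0.09911.
(100−51)/(0.09911−0.04998) × (0.06118−0.04998) + 51 = 49/0.04913 × 0.01120 + 51 ≈ 62.17 → 62.
PM10 294.66: bracket 282.51–423.53 → index 201–300; slope 99/141.02, offset 12.15.
AQI = 201 + 99/141.02·12.15 ≈ 209.53 ⇒ 210.
NO₂: 283.2 lies in 0.0–405.9, so I_lo=0, I_hi=50, C_lo=0.0, C_hi=405.9.
(50−0)/(405.9−0.0) × (283.2−0.0) + 0 = 50/405.9 × 283.2 + 0 ≈ 34.89 → 35.
SO₂: 712.56 ∈ [625.83, 804.11] ↔ index [151, 200].
151 + (712.56−625.83)·(200−151)/(804.11−625.83) = 151 + 86.73·49/178.28 ≈ 174.84, so AQI = 175.
Sub-indices: PM2.5→194, CO→160, O₃→62, PM10→210, NO₂→35, SO₂→175. Ranked high→low: 210, 194, 175, 160, 62, 35. Second-highest sub-index = 194.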